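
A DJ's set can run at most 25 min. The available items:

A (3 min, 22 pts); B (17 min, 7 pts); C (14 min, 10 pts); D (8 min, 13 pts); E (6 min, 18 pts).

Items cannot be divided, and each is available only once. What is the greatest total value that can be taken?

Check high-value combinations within 25 min:
- A+D+E: duration 3+8+6=17, value 22+13+18=53
- A+C+E: duration 3+14+6=23, value 22+10+18=50
- A+C+D: duration 3+14+8=25, value 22+10+13=45
Best: 53 pts.

53 pts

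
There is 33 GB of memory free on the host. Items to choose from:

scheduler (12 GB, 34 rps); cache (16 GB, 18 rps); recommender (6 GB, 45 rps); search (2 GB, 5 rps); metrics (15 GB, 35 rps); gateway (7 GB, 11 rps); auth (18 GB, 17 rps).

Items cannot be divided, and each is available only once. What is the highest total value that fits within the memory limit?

114 rps

This is a 0/1 knapsack; check combinations near the capacity.
- scheduler+recommender+metrics: memory 12+6+15=33, value 34+45+35=114
- recommender+search+metrics+gateway: memory 6+2+15+7=30, value 45+5+35+11=96
- scheduler+recommender+search+gateway: memory 12+6+2+7=27, value 34+45+5+11=95
- recommender+metrics+gateway: memory 6+15+7=28, value 45+35+11=91
- scheduler+recommender+gateway: memory 12+6+7=25, value 34+45+11=90
Best: 114 rps.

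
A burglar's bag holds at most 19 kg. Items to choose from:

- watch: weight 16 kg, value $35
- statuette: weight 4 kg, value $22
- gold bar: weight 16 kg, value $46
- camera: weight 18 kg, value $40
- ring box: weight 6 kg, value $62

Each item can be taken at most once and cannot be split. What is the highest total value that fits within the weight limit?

$84

Check high-value combinations within 19 kg:
- statuette+ring box: weight 4+6=10, value 22+62=84
- ring box: weight 6, value 62
- gold bar: weight 16, value 46
- camera: weight 18, value 40
Best: $84.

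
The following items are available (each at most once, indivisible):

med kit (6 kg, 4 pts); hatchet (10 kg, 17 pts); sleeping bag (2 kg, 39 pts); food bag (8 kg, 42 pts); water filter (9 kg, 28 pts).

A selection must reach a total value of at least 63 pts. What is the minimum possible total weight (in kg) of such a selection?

Subsets with value ≥ 63, sorted by total weight:
- sleeping bag+food bag: weight 10, value 81
- sleeping bag+water filter: weight 11, value 67
- med kit+sleeping bag+food bag: weight 16, value 85
Minimum weight: 10 kg.

10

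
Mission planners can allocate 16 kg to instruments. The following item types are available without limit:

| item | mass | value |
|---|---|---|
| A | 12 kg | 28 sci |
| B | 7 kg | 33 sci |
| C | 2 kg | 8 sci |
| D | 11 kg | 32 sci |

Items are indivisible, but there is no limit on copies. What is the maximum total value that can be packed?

74 sci

Best value-per-unit is B at 33/7; filling with it alone gives 2×33 = 66.
Optimal mix: 2×B + 1×C → mass 16, value 74.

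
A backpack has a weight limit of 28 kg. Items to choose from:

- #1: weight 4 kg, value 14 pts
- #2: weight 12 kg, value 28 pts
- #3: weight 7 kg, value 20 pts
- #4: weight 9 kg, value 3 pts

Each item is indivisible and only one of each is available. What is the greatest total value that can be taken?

Check high-value combinations within 28 kg:
- #1+#2+#3: weight 4+12+7=23, value 14+28+20=62
- #2+#3+#4: weight 12+7+9=28, value 28+20+3=51
- #2+#3: weight 12+7=19, value 28+20=48
Best: 62 pts.

62 pts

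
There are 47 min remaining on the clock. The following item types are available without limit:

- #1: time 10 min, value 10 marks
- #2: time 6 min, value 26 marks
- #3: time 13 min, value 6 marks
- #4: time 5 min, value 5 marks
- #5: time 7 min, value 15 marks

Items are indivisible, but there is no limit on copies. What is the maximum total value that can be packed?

Best value-per-unit is #2 at 26/6; filling with it alone gives 7×26 = 182.
Optimal mix: 7×#2 + 1×#4 → time 47, value 187.

187 marks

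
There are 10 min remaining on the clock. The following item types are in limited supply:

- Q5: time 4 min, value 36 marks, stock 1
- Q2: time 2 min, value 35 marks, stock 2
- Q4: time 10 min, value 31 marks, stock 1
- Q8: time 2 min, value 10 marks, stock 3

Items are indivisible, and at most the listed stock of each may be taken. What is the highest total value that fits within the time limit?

116 marks

Top feasible selections:
- 1×Q5 + 2×Q2 + 1×Q8: time 10, value 116
- 1×Q5 + 2×Q2: time 8, value 106
Best: 116 marks.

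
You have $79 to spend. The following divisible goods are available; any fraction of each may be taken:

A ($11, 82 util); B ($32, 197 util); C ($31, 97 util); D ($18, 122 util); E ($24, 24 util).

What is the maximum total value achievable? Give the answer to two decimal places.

Take in order of value per unit:
- A (82/11 per unit): all 11 → value 82, running total 82.00
- D (122/18 per unit): all 18 → value 122, running total 204.00
- B (197/32 per unit): all 32 → value 197, running total 401.00
- C (97/31 per unit): 18 of 31 → value 18×97/31 = 56.3226, running total 457.32
Total 457.32.

457.32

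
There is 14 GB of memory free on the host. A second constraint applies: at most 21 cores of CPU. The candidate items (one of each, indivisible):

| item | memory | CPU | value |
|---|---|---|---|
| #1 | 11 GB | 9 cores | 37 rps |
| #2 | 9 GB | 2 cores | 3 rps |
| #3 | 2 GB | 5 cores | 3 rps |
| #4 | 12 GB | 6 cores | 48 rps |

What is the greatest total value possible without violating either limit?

Feasible sets respecting both limits:
- #3+#4: memory 14, CPU 11, value 51
- #4: memory 12, CPU 6, value 48
- #1+#3: memory 13, CPU 14, value 40
Best: 51 rps.

51 rps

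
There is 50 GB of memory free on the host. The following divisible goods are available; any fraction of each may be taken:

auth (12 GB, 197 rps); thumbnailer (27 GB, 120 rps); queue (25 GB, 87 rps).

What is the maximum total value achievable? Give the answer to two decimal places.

Take in order of value per unit:
- auth (197/12 per unit): all 12 → value 197, running total 197.00
- thumbnailer (120/27 per unit): all 27 → value 120, running total 317.00
- queue (87/25 per unit): 11 of 25 → value 11×87/25 = 38.2800, running total 355.28
Total 355.28.

355.28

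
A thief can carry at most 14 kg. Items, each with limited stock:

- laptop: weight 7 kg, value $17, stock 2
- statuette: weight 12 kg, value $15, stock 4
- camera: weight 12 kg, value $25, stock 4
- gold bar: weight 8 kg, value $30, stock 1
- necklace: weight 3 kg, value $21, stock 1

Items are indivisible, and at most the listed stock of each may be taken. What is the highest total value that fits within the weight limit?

Best selections within weight 14 and stock limits:
- 1×gold bar + 1×necklace: weight 11, value 51
- 1×laptop + 1×necklace: weight 10, value 38
Best: $51.

$51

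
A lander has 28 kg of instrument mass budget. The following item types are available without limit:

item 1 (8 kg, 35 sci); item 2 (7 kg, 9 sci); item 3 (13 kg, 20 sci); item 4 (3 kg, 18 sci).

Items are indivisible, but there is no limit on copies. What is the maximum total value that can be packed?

162 sci

Best value-per-unit is item 4 at 18/3, and filling with it alone uses mass 9×3=27. No mix of the others beats 9×18 = 162.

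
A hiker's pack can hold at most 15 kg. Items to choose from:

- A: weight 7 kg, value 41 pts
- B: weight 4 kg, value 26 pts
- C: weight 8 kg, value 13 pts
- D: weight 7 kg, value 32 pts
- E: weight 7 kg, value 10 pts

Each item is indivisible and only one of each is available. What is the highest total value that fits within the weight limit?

Check high-value combinations within 15 kg:
- A+D: weight 7+7=14, value 41+32=73
- A+B: weight 7+4=11, value 41+26=67
- B+D: weight 4+7=11, value 26+32=58
- A+C: weight 7+8=15, value 41+13=54
- A+E: weight 7+7=14, value 41+10=51
Best: 73 pts.

73 pts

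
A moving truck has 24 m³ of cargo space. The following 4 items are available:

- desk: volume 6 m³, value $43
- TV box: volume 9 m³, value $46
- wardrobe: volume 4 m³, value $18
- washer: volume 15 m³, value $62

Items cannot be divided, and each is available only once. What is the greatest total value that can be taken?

$108

This is a 0/1 knapsack; check combinations near the capacity.
- TV box+washer: volume 9+15=24, value 46+62=108
- desk+TV box+wardrobe: volume 6+9+4=19, value 43+46+18=107
- desk+washer: volume 6+15=21, value 43+62=105
- desk+TV box: volume 6+9=15, value 43+46=89
Best: $108.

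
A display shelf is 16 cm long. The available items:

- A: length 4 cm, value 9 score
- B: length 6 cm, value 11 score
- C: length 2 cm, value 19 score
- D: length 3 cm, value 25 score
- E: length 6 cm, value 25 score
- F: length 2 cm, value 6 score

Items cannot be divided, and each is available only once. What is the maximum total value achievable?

This is a 0/1 knapsack; check combinations near the capacity.
- A+C+D+E: length 4+2+3+6=15, value 9+19+25+25=78
- C+D+E+F: length 2+3+6+2=13, value 19+25+25+6=75
- C+D+E: length 2+3+6=11, value 19+25+25=69
- A+D+E+F: length 4+3+6+2=15, value 9+25+25+6=65
- A+B+C+D: length 4+6+2+3=15, value 9+11+19+25=64
Best: 78 score.

78 score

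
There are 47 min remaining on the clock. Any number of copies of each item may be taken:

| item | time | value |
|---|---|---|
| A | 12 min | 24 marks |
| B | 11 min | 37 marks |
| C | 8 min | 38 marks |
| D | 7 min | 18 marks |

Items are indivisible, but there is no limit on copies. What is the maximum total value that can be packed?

Best value-per-unit is C at 38/8; filling with it alone gives 5×38 = 190.
Optimal mix: 5×C + 1×D → time 47, value 208.

208 marks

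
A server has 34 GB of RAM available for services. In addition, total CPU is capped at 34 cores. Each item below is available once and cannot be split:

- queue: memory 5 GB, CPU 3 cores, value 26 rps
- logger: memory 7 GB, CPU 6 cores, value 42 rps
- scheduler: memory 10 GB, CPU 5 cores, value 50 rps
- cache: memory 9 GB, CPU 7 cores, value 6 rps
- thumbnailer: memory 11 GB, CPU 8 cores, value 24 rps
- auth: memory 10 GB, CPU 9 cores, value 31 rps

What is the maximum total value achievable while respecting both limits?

Feasible sets respecting both limits:
- queue+logger+scheduler+auth: memory 32, CPU 23, value 149
- queue+logger+scheduler+thumbnailer: memory 33, CPU 22, value 142
- queue+logger+scheduler+cache: memory 31, CPU 21, value 124
- logger+scheduler+auth: memory 27, CPU 20, value 123
Best: 149 rps.

149 rps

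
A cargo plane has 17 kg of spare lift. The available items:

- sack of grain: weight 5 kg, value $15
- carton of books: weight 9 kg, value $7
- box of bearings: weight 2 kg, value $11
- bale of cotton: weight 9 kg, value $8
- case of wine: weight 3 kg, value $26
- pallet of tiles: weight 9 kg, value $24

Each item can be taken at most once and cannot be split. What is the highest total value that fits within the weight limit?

$65

Check high-value combinations within 17 kg:
- sack of grain+case of wine+pallet of tiles: weight 5+3+9=17, value 15+26+24=65
- box of bearings+case of wine+pallet of tiles: weight 2+3+9=14, value 11+26+24=61
- sack of grain+box of bearings+case of wine: weight 5+2+3=10, value 15+11+26=52
Best: $65.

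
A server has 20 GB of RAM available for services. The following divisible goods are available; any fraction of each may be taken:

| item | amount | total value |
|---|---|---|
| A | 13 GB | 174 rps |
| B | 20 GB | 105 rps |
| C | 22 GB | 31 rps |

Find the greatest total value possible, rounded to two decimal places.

Take in order of value per unit:
- A (174/13 per unit): all 13 → value 174, running total 174.00
- B (105/20 per unit): 7 of 20 → value 7×105/20 = 36.7500, running total 210.75
Total 210.75.

210.75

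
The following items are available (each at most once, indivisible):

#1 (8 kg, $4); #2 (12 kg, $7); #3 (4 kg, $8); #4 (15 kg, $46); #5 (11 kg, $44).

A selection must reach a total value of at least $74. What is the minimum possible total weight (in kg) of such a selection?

26

Subsets with value ≥ 74, sorted by total weight:
- #4+#5: weight 26, value 90
- #3+#4+#5: weight 30, value 98
- #1+#4+#5: weight 34, value 94
Minimum weight: 26 kg.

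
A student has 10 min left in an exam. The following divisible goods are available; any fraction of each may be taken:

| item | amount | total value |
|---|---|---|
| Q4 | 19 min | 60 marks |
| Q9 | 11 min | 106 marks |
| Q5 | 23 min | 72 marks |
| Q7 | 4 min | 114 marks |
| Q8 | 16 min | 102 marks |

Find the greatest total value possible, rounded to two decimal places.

Take in order of value per unit:
- Q7 (114/4 per unit): all 4 → value 114, running total 114.00
- Q9 (106/11 per unit): 6 of 11 → value 6×106/11 = 57.8182, running total 171.82
Total 171.82.

171.82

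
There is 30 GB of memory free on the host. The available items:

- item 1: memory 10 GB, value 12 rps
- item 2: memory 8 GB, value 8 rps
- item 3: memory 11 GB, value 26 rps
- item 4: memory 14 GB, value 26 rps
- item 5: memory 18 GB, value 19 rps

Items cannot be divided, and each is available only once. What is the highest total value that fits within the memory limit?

52 rps

This is a 0/1 knapsack; check combinations near the capacity.
- item 3+item 4: memory 11+14=25, value 26+26=52
- item 1+item 2+item 3: memory 10+8+11=29, value 12+8+26=46
- item 3+item 5: memory 11+18=29, value 26+19=45
- item 1+item 3: memory 10+11=21, value 12+26=38
Best: 52 rps.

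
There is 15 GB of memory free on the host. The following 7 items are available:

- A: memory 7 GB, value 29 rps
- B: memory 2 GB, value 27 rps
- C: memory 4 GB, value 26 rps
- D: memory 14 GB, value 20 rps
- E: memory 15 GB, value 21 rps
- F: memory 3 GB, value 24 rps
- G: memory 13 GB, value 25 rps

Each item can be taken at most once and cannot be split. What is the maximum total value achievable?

Check high-value combinations within 15 GB:
- A+B+C: memory 7+2+4=13, value 29+27+26=82
- A+B+F: memory 7+2+3=12, value 29+27+24=80
- A+C+F: memory 7+4+3=14, value 29+26+24=79
- B+C+F: memory 2+4+3=9, value 27+26+24=77
- A+B: memory 7+2=9, value 29+27=56
Best: 82 rps.

82 rps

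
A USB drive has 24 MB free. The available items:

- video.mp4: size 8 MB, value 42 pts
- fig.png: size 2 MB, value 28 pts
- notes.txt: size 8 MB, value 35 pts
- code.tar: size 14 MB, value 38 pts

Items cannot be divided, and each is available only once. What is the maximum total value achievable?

Check high-value combinations within 24 MB:
- video.mp4+fig.png+code.tar: size 8+2+14=24, value 42+28+38=108
- video.mp4+fig.png+notes.txt: size 8+2+8=18, value 42+28+35=105
- fig.png+notes.txt+code.tar: size 2+8+14=24, value 28+35+38=101
- video.mp4+code.tar: size 8+14=22, value 42+38=80
Best: 108 pts.

108 pts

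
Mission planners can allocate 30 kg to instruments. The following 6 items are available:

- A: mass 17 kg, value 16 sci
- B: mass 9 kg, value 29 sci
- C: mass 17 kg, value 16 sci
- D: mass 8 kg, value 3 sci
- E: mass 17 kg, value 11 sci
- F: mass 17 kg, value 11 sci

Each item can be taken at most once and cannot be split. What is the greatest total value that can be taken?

Check high-value combinations within 30 kg:
- A+B: mass 17+9=26, value 16+29=45
- B+C: mass 9+17=26, value 29+16=45
- B+E: mass 9+17=26, value 29+11=40
Best: 45 sci.

45 sci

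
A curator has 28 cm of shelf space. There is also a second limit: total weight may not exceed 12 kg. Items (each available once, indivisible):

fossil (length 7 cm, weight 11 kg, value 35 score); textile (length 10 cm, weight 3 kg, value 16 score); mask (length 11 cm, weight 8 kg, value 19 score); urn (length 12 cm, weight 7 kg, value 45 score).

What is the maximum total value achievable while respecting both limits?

Feasible sets respecting both limits:
- textile+urn: length 22, weight 10, value 61
- urn: length 12, weight 7, value 45
- fossil: length 7, weight 11, value 35
- textile+mask: length 21, weight 11, value 35
Best: 61 score.

61 score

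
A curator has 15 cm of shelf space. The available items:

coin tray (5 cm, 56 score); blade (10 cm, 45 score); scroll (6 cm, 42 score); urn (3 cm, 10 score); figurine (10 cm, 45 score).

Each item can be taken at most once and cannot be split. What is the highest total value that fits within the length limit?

Check high-value combinations within 15 cm:
- coin tray+scroll+urn: length 5+6+3=14, value 56+42+10=108
- coin tray+blade: length 5+10=15, value 56+45=101
- coin tray+figurine: length 5+10=15, value 56+45=101
- coin tray+scroll: length 5+6=11, value 56+42=98
- coin tray+urn: length 5+3=8, value 56+10=66
Best: 108 score.

108 score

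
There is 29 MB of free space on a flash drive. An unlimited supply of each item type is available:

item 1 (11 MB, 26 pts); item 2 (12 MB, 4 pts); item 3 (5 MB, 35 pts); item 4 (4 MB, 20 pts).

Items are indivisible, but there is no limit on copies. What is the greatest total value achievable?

Best value-per-unit is item 3 at 35/5; filling with it alone gives 5×35 = 175.
Optimal mix: 5×item 3 + 1×item 4 → size 29, value 195.

195 pts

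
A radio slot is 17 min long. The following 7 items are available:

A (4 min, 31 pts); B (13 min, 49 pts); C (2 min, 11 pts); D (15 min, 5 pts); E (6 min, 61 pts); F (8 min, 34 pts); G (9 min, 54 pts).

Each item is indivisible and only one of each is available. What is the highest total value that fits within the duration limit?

126 pts

Check high-value combinations within 17 min:
- C+E+G: duration 2+6+9=17, value 11+61+54=126
- E+G: duration 6+9=15, value 61+54=115
- C+E+F: duration 2+6+8=16, value 11+61+34=106
- A+C+E: duration 4+2+6=12, value 31+11+61=103
- A+C+G: duration 4+2+9=15, value 31+11+54=96
Best: 126 pts.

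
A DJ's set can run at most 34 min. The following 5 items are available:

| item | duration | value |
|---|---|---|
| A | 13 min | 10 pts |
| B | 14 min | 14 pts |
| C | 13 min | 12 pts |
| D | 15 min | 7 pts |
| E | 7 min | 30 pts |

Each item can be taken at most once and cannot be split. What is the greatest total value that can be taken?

This is a 0/1 knapsack; check combinations near the capacity.
- B+C+E: duration 14+13+7=34, value 14+12+30=56
- A+B+E: duration 13+14+7=34, value 10+14+30=54
- A+C+E: duration 13+13+7=33, value 10+12+30=52
- B+E: duration 14+7=21, value 14+30=44
- C+E: duration 13+7=20, value 12+30=42
Best: 56 pts.

56 pts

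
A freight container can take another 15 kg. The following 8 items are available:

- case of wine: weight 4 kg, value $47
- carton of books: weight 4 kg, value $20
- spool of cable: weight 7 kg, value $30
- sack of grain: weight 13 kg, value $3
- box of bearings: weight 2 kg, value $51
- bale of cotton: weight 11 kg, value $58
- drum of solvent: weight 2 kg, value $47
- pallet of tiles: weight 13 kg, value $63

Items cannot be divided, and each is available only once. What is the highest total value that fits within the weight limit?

Check high-value combinations within 15 kg:
- case of wine+spool of cable+box of bearings+drum of solvent: weight 4+7+2+2=15, value 47+30+51+47=175
- case of wine+carton of books+box of bearings+drum of solvent: weight 4+4+2+2=12, value 47+20+51+47=165
- box of bearings+bale of cotton+drum of solvent: weight 2+11+2=15, value 51+58+47=156
Best: $175.

$175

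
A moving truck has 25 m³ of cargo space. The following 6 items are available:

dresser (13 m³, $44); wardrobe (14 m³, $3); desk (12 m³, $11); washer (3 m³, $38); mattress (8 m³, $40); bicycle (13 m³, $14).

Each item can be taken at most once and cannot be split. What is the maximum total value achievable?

This is a 0/1 knapsack; check combinations near the capacity.
- dresser+washer+mattress: volume 13+3+8=24, value 44+38+40=122
- washer+mattress+bicycle: volume 3+8+13=24, value 38+40+14=92
- desk+washer+mattress: volume 12+3+8=23, value 11+38+40=89
- dresser+mattress: volume 13+8=21, value 44+40=84
- dresser+washer: volume 13+3=16, value 44+38=82
Best: $122.

$122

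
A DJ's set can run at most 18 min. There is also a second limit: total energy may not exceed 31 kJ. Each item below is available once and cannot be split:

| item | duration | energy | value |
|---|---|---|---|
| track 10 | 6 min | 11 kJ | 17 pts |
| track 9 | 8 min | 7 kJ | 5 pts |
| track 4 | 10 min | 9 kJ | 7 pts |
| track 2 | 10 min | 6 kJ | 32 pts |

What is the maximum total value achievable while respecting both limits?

49 pts

Feasible sets respecting both limits:
- track 10+track 2: duration 16, energy 17, value 49
- track 9+track 2: duration 18, energy 13, value 37
- track 2: duration 10, energy 6, value 32
Best: 49 pts.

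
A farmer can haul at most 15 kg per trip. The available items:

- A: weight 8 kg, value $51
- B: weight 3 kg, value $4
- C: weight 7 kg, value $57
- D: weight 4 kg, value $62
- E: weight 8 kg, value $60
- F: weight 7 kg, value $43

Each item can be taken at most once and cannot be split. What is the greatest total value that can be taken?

Check high-value combinations within 15 kg:
- B+D+E: weight 3+4+8=15, value 4+62+60=126
- B+C+D: weight 3+7+4=14, value 4+57+62=123
- D+E: weight 4+8=12, value 62+60=122
Best: $126.

$126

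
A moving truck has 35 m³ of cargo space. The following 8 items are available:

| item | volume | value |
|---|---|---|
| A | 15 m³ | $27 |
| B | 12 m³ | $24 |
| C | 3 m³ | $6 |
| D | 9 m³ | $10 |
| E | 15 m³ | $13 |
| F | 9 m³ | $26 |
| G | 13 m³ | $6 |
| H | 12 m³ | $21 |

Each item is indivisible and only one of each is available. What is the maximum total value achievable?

$71

Check high-value combinations within 35 m³:
- B+F+H: volume 12+9+12=33, value 24+26+21=71
- B+C+D+F: volume 12+3+9+9=33, value 24+6+10+26=66
- A+D+F: volume 15+9+9=33, value 27+10+26=63
Best: $71.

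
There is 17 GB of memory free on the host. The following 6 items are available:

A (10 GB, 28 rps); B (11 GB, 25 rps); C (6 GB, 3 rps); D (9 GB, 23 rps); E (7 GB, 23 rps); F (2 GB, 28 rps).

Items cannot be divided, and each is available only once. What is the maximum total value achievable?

Check high-value combinations within 17 GB:
- A+F: memory 10+2=12, value 28+28=56
- C+E+F: memory 6+7+2=15, value 3+23+28=54
- C+D+F: memory 6+9+2=17, value 3+23+28=54
- B+F: memory 11+2=13, value 25+28=53
- E+F: memory 7+2=9, value 23+28=51
Best: 56 rps.

56 rps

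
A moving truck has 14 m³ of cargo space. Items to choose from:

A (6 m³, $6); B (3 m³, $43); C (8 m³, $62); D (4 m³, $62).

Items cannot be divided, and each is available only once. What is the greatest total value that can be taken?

Check high-value combinations within 14 m³:
- C+D: volume 8+4=12, value 62+62=124
- A+B+D: volume 6+3+4=13, value 6+43+62=111
- B+D: volume 3+4=7, value 43+62=105
- B+C: volume 3+8=11, value 43+62=105
- A+D: volume 6+4=10, value 6+62=68
Best: $124.

$124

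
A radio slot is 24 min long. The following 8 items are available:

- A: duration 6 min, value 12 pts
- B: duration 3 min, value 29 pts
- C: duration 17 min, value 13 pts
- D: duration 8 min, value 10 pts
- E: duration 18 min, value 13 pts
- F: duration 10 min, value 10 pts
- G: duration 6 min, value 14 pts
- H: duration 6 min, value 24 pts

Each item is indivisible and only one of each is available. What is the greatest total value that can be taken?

Check high-value combinations within 24 min:
- A+B+G+H: duration 6+3+6+6=21, value 12+29+14+24=79
- B+D+G+H: duration 3+8+6+6=23, value 29+10+14+24=77
- A+B+D+H: duration 6+3+8+6=23, value 12+29+10+24=75
Best: 79 pts.

79 pts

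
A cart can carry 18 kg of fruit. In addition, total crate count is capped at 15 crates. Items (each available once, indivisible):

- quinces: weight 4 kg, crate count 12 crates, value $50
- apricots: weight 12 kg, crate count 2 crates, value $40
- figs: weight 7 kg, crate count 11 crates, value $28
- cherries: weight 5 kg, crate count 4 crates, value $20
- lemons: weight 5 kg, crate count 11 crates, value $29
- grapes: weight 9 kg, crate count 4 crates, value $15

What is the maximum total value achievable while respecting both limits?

$90

Feasible sets respecting both limits:
- quinces+apricots: weight 16, crate count 14, value 90
- apricots+lemons: weight 17, crate count 13, value 69
- apricots+cherries: weight 17, crate count 6, value 60
- quinces: weight 4, crate count 12, value 50
Best: $90.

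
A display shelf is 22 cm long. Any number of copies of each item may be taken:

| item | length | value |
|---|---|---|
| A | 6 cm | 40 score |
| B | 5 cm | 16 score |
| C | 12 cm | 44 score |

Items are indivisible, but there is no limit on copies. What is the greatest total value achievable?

Best value-per-unit is A at 40/6, and filling with it alone uses length 3×6=18. No mix of the others beats 3×40 = 120.

120 score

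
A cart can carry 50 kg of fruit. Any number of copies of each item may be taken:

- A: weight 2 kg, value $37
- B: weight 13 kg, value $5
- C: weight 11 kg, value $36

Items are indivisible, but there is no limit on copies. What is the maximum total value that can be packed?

Best value-per-unit is A at 37/2, and filling with it alone uses weight 25×2=50. No mix of the others beats 25×37 = 925.

$925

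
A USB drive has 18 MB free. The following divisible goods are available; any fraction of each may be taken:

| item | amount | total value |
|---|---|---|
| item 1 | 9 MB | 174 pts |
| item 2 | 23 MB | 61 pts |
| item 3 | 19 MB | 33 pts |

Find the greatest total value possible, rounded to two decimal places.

197.87

Take in order of value per unit:
- item 1 (174/9 per unit): all 9 → value 174, running total 174.00
- item 2 (61/23 per unit): 9 of 23 → value 9×61/23 = 23.8696, running total 197.87
Total 197.87.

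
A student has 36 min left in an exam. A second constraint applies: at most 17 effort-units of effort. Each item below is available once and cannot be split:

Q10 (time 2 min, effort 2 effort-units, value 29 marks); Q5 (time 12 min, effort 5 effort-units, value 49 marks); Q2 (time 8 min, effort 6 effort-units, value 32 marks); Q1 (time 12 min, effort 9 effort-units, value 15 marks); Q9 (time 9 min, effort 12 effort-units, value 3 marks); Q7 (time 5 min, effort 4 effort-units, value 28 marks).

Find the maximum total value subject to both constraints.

138 marks

Feasible sets respecting both limits:
- Q10+Q5+Q2+Q7: time 27, effort 17, value 138
- Q10+Q5+Q2: time 22, effort 13, value 110
- Q5+Q2+Q7: time 25, effort 15, value 109
Best: 138 marks.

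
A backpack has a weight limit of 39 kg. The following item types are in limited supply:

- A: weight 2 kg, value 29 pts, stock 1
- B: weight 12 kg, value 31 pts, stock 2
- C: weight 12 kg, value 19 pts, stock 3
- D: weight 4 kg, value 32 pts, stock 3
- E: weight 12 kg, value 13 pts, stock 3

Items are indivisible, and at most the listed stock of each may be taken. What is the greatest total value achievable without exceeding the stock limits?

187 pts

Top feasible selections:
- 1×A + 2×B + 3×D: weight 38, value 187
- 1×A + 1×B + 1×C + 3×D: weight 38, value 175
- 1×A + 1×B + 3×D + 1×E: weight 38, value 169
Best: 187 pts.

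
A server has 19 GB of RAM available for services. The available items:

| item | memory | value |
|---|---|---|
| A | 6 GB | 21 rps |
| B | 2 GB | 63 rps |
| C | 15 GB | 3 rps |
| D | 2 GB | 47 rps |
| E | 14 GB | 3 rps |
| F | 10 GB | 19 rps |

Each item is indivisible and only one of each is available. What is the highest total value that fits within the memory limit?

131 rps

Check high-value combinations within 19 GB:
- A+B+D: memory 6+2+2=10, value 21+63+47=131
- B+D+F: memory 2+2+10=14, value 63+47+19=129
- B+D+E: memory 2+2+14=18, value 63+47+3=113
- B+C+D: memory 2+15+2=19, value 63+3+47=113
- B+D: memory 2+2=4, value 63+47=110
Best: 131 rps.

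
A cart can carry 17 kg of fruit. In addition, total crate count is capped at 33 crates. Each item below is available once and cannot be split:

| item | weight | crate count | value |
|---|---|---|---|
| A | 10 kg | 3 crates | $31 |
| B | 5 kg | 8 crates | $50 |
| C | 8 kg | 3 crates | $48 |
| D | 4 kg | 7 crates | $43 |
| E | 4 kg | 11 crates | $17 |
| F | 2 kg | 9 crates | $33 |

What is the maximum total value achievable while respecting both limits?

$141

Feasible sets respecting both limits:
- B+C+D: weight 17, crate count 18, value 141
- B+C+F: weight 15, crate count 20, value 131
- B+D+F: weight 11, crate count 24, value 126
- C+D+F: weight 14, crate count 19, value 124
Best: $141.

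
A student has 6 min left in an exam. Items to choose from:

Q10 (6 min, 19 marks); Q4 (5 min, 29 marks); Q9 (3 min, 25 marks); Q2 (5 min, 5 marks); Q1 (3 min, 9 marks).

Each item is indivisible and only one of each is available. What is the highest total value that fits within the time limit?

Check high-value combinations within 6 min:
- Q9+Q1: time 3+3=6, value 25+9=34
- Q4: time 5, value 29
- Q9: time 3, value 25
- Q10: time 6, value 19
- Q1: time 3, value 9
Best: 34 marks.

34 marks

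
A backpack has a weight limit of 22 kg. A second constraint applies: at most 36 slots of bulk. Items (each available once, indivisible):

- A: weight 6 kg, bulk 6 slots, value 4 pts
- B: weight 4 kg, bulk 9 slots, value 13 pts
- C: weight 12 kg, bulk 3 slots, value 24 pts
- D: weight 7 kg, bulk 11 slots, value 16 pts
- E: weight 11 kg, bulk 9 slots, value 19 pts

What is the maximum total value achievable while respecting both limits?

Feasible sets respecting both limits:
- B+D+E: weight 22, bulk 29, value 48
- A+B+C: weight 22, bulk 18, value 41
- C+D: weight 19, bulk 14, value 40
- B+C: weight 16, bulk 12, value 37
Best: 48 pts.

48 pts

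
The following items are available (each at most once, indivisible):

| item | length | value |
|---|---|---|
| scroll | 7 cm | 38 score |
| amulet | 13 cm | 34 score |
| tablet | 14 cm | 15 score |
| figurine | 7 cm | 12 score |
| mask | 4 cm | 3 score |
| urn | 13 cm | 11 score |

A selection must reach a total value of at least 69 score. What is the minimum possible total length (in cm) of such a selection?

Subsets with value ≥ 69, sorted by total length:
- scroll+amulet: length 20, value 72
- scroll+amulet+mask: length 24, value 75
Minimum length: 20 cm.

20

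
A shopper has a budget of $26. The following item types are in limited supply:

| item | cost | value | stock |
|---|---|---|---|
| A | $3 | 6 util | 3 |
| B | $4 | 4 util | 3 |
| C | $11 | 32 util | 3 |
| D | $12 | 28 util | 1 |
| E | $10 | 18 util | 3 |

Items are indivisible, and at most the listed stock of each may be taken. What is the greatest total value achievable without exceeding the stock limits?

Top feasible selections:
- 1×A + 2×C: cost 25, value 70
- 1×B + 2×C: cost 26, value 68
- 1×A + 1×C + 1×D: cost 26, value 66
Best: 70 util.

70 util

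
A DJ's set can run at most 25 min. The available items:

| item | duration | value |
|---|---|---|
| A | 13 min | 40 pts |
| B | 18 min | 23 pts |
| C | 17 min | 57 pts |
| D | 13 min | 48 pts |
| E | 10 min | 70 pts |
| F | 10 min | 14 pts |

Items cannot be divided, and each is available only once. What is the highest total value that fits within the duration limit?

Check high-value combinations within 25 min:
- D+E: duration 13+10=23, value 48+70=118
- A+E: duration 13+10=23, value 40+70=110
- E+F: duration 10+10=20, value 70+14=84
- E: duration 10, value 70
- D+F: duration 13+10=23, value 48+14=62
Best: 118 pts.

118 pts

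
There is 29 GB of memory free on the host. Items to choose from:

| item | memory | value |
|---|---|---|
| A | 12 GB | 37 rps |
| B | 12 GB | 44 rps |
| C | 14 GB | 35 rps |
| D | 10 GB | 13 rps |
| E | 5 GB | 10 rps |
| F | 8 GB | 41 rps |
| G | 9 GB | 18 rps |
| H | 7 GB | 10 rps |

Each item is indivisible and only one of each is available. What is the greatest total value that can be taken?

103 rps

Check high-value combinations within 29 GB:
- B+F+G: memory 12+8+9=29, value 44+41+18=103
- A+F+G: memory 12+8+9=29, value 37+41+18=96
- B+E+F: memory 12+5+8=25, value 44+10+41=95
- B+F+H: memory 12+8+7=27, value 44+41+10=95
Best: 103 rps.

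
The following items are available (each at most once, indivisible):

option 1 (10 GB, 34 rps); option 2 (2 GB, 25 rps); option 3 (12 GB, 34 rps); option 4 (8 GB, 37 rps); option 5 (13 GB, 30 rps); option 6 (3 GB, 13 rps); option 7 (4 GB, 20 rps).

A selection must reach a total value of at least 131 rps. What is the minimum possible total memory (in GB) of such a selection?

Subsets with value ≥ 131, sorted by total memory:
- option 1+option 2+option 3+option 4+option 6: memory 35, value 143
- option 1+option 2+option 3+option 4+option 7: memory 36, value 150
- option 1+option 2+option 4+option 5+option 6: memory 36, value 139
- option 1+option 2+option 4+option 5+option 7: memory 37, value 146
Minimum memory: 35 GB.

35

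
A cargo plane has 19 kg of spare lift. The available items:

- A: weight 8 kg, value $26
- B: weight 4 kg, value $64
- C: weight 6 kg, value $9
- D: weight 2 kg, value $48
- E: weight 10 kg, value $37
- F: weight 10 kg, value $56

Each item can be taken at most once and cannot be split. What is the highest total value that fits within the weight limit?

This is a 0/1 knapsack; check combinations near the capacity.
- B+D+F: weight 4+2+10=16, value 64+48+56=168
- B+D+E: weight 4+2+10=16, value 64+48+37=149
- A+B+D: weight 8+4+2=14, value 26+64+48=138
Best: $168.

$168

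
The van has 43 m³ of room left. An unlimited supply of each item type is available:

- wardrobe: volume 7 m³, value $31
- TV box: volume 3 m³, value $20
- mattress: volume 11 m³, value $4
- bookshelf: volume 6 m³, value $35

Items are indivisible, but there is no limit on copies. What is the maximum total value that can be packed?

Best value-per-unit is TV box at 20/3, and filling with it alone uses volume 14×3=42. No mix of the others beats 14×20 = 280.

$280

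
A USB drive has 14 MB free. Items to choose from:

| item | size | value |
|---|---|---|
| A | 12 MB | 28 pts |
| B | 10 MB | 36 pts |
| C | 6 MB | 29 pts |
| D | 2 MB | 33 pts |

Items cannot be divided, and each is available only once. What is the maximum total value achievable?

Check high-value combinations within 14 MB:
- B+D: size 10+2=12, value 36+33=69
- C+D: size 6+2=8, value 29+33=62
- A+D: size 12+2=14, value 28+33=61
- B: size 10, value 36
Best: 69 pts.

69 pts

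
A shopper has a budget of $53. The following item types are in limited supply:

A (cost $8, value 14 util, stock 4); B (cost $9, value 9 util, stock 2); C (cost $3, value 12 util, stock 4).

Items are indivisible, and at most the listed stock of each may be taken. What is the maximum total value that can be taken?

Top feasible selections:
- 4×A + 1×B + 4×C: cost 53, value 113
- 4×A + 4×C: cost 44, value 104
- 4×A + 1×B + 3×C: cost 50, value 101
- 3×A + 1×B + 4×C: cost 45, value 99
Best: 113 util.

113 util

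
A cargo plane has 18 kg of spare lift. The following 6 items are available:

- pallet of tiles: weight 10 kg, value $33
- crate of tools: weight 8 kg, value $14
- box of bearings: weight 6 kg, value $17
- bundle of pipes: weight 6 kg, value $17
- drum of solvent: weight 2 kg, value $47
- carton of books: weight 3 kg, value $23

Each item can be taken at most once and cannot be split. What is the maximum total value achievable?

Check high-value combinations within 18 kg:
- box of bearings+bundle of pipes+drum of solvent+carton of books: weight 6+6+2+3=17, value 17+17+47+23=104
- pallet of tiles+drum of solvent+carton of books: weight 10+2+3=15, value 33+47+23=103
- pallet of tiles+box of bearings+drum of solvent: weight 10+6+2=18, value 33+17+47=97
Best: $104.

$104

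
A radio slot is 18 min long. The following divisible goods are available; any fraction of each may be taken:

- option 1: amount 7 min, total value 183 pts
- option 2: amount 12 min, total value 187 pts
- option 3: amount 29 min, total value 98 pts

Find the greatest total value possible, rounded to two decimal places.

354.42

Take in order of value per unit:
- option 1 (183/7 per unit): all 7 → value 183, running total 183.00
- option 2 (187/12 per unit): 11 of 12 → value 11×187/12 = 171.4167, running total 354.42
Total 354.42.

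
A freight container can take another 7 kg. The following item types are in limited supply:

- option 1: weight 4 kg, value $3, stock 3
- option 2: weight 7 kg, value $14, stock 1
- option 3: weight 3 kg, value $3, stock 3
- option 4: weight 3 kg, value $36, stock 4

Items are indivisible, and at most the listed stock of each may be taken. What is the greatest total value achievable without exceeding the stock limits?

$72

Best selections within weight 7 and stock limits:
- 2×option 4: weight 6, value 72
- 1×option 3 + 1×option 4: weight 6, value 39
- 1×option 1 + 1×option 4: weight 7, value 39
- 1×option 4: weight 3, value 36
Best: $72.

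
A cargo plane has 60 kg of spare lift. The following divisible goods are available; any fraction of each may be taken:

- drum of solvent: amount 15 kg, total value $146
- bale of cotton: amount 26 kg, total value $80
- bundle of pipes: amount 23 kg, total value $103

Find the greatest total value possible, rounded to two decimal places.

316.69

Take in order of value per unit:
- drum of solvent (146/15 per unit): all 15 → value 146, running total 146.00
- bundle of pipes (103/23 per unit): all 23 → value 103, running total 249.00
- bale of cotton (80/26 per unit): 22 of 26 → value 22×80/26 = 67.6923, running total 316.69
Total 316.69.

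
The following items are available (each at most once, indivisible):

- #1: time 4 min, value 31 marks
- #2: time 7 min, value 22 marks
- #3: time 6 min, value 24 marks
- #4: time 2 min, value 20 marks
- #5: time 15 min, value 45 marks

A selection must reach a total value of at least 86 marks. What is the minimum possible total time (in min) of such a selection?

19

Subsets with value ≥ 86, sorted by total time:
- #1+#2+#3+#4: time 19, value 97
- #1+#4+#5: time 21, value 96
- #3+#4+#5: time 23, value 89
Minimum time: 19 min.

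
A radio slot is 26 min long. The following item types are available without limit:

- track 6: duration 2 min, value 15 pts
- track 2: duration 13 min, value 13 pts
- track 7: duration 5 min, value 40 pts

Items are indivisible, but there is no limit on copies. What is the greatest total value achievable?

205 pts

Best value-per-unit is track 7 at 40/5; filling with it alone gives 5×40 = 200.
Optimal mix: 3×track 6 + 4×track 7 → duration 26, value 205.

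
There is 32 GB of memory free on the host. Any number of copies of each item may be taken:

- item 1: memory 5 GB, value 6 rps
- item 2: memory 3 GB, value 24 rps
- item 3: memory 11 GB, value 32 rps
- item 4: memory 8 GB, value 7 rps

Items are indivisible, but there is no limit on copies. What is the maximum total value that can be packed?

240 rps

Best value-per-unit is item 2 at 24/3, and filling with it alone uses memory 10×3=30. No mix of the others beats 10×24 = 240.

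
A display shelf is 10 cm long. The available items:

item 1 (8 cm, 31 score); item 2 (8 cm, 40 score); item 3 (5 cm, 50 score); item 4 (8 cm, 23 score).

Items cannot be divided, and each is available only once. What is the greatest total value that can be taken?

50 score

Check high-value combinations within 10 cm:
- item 3: length 5, value 50
- item 2: length 8, value 40
- item 1: length 8, value 31
- item 4: length 8, value 23
Best: 50 score.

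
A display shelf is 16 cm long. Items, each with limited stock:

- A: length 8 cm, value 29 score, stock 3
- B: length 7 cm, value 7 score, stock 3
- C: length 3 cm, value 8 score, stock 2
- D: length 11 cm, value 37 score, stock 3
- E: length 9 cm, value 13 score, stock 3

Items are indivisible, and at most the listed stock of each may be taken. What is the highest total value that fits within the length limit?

58 score

Best selections within length 16 and stock limits:
- 2×A: length 16, value 58
- 1×C + 1×D: length 14, value 45
Best: 58 score.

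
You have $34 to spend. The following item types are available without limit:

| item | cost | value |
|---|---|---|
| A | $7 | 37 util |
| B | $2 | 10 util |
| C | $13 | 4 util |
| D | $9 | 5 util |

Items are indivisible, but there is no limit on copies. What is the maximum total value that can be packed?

Best value-per-unit is A at 37/7; filling with it alone gives 4×37 = 148.
Optimal mix: 4×A + 3×B → cost 34, value 178.

178 util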